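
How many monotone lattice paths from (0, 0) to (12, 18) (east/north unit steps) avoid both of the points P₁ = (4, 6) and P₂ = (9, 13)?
Number of paths = 41497925

Inclusion–exclusion. Total paths: C(30, 12) = 86493225. Through P₁: C(10, 4)·C(20, 8) = 26453700. Through P₂: C(22, 9)·C(8, 3) = 27855520. Since P₁ is strictly southwest of P₂, a monotone path through both must visit P₁ then P₂; paths through both = C(10, 4)·C(12, 5)·C(8, 3) = 9313920. Avoid both = 86493225 − 26453700 − 27855520 + 9313920 = 41497925.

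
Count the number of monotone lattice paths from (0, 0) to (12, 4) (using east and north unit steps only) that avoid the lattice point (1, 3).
Number of paths = 1772

Total paths from (0, 0) to (12, 4): C(16, 12) = 1820. Paths through (1, 3): (paths (0, 0) → (1, 3)) × (paths (1, 3) → (12, 4)) = C(4, 1) · C(12, 11) = 4 · 12 = 48. Avoidance count = 1820 − 48 = 1772.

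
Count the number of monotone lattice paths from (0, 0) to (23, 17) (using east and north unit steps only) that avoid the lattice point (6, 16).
Number of paths = 88731035766

Total paths from (0, 0) to (23, 17): C(40, 23) = 88732378800. Paths through (6, 16): (paths (0, 0) → (6, 16)) × (paths (6, 16) → (23, 17)) = C(22, 6) · C(18, 17) = 74613 · 18 = 1343034. Avoidance count = 88732378800 − 1343034 = 88731035766.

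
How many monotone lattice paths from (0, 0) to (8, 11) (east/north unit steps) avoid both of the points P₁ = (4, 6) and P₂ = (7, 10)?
Number of paths = 24926

Inclusion–exclusion. Total paths: C(19, 8) = 75582. Through P₁: C(10, 4)·C(9, 4) = 26460. Through P₂: C(17, 7)·C(2, 1) = 38896. Since P₁ is strictly southwest of P₂, a monotone path through both must visit P₁ then P₂; paths through both = C(10, 4)·C(7, 3)·C(2, 1) = 14700. Avoid both = 75582 − 26460 − 38896 + 14700 = 24926.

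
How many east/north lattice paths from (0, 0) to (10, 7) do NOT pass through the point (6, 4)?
Number of paths = 12098

Total paths from (0, 0) to (10, 7): C(17, 10) = 19448. Paths through (6, 4): (paths (0, 0) → (6, 4)) × (paths (6, 4) → (10, 7)) = C(10, 6) · C(7, 4) = 210 · 35 = 7350. Avoidance count = 19448 − 7350 = 12098.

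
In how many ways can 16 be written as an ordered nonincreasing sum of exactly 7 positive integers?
p(16, 7 parts) = 28

Partitions of n into exactly k parts ↔ partitions of n − k into at most k parts (subtract 1 from each part). For n = 16, k = 7, the partitions are: 10+1+1+1+1+1+1, 9+2+1+1+1+1+1, 8+3+1+1+1+1+1, 8+2+2+1+1+1+1, 7+4+1+1+1+1+1, 7+3+2+1+1+1+1, 7+2+2+2+1+1+1, 6+5+1+1+1+1+1, 6+4+2+1+1+1+1, 6+3+3+1+1+1+1, 6+3+2+2+1+1+1, 6+2+2+2+2+1+1, 5+5+2+1+1+1+1, 5+4+3+1+1+1+1, 5+4+2+2+1+1+1, 5+3+3+2+1+1+1, 5+3+2+2+2+1+1, 5+2+2+2+2+2+1, 4+4+4+1+1+1+1, 4+4+3+2+1+1+1, 4+4+2+2+2+1+1, 4+3+3+3+1+1+1, 4+3+3+2+2+1+1, 4+3+2+2+2+2+1, 4+2+2+2+2+2+2, 3+3+3+3+2+1+1, 3+3+3+2+2+2+1, 3+3+2+2+2+2+2. Count = 28.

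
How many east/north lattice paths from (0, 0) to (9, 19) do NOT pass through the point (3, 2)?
Number of paths = 5897430

Total paths from (0, 0) to (9, 19): C(28, 9) = 6906900. Paths through (3, 2): (paths (0, 0) → (3, 2)) × (paths (3, 2) → (9, 19)) = C(5, 3) · C(23, 6) = 10 · 100947 = 1009470. Avoidance count = 6906900 − 1009470 = 5897430.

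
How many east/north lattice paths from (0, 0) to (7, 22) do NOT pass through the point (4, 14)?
Number of paths = 1055880

Total paths from (0, 0) to (7, 22): C(29, 7) = 1560780. Paths through (4, 14): (paths (0, 0) → (4, 14)) × (paths (4, 14) → (7, 22)) = C(18, 4) · C(11, 3) = 3060 · 165 = 504900. Avoidance count = 1560780 − 504900 = 1055880.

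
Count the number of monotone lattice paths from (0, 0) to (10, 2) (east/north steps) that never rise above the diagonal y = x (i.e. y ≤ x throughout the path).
Number of paths = 54

By the reflection principle (André's argument), the number of monotone paths to (10, 2) with n ≤ m that never go above y = x is C(12, 10) − C(12, 11) = 66 − 12 = 54.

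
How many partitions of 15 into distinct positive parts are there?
q(15) = 27

List partitions of 15 into distinct parts: 15, 14+1, 13+2, 12+3, 12+2+1, 11+4, 11+3+1, 10+5, 10+4+1, 10+3+2, 9+6, 9+5+1, 9+4+2, 9+3+2+1, 8+7, 8+6+1, 8+5+2, 8+4+3, 8+4+2+1, 7+6+2, 7+5+3, 7+5+2+1, 7+4+3+1, 6+5+4, 6+5+3+1, 6+4+3+2, 5+4+3+2+1. There are q(15) = 27. (Euler: this equals the number of odd-part partitions of 15.)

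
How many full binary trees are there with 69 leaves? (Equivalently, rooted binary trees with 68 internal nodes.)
C_68 = 86218923998960285726185640663701108500

These full binary trees are counted by the Catalan number C_n = (1/(n + 1)) · C(2n, n). For n = 68: C_68 = (1/69) · C(136, 68) = 5949105755928259715106809205795376486500/69 = 86218923998960285726185640663701108500.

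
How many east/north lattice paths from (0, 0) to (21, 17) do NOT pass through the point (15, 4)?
Number of paths = 28675979748

Total paths from (0, 0) to (21, 17): C(38, 21) = 28781143380. Paths through (15, 4): (paths (0, 0) → (15, 4)) × (paths (15, 4) → (21, 17)) = C(19, 15) · C(19, 6) = 3876 · 27132 = 105163632. Avoidance count = 28781143380 − 105163632 = 28675979748.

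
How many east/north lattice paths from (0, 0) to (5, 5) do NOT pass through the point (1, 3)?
Number of paths = 192

Total paths from (0, 0) to (5, 5): C(10, 5) = 252. Paths through (1, 3): (paths (0, 0) → (1, 3)) × (paths (1, 3) → (5, 5)) = C(4, 1) · C(6, 4) = 4 · 15 = 60. Avoidance count = 252 − 60 = 192.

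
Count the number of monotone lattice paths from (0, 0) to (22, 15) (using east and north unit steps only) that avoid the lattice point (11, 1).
Number of paths = 9310710960

Total paths from (0, 0) to (22, 15): C(37, 22) = 9364199760. Paths through (11, 1): (paths (0, 0) → (11, 1)) × (paths (11, 1) → (22, 15)) = C(12, 11) · C(25, 11) = 12 · 4457400 = 53488800. Avoidance count = 9364199760 − 53488800 = 9310710960.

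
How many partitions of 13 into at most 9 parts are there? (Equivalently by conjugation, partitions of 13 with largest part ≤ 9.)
p(13, parts ≤ 9) = 94

Partitions of 13 with all parts ≤ 9: 9+4, 9+3+1, 9+2+2, 9+2+1+1, 9+1+1+1+1, 8+5, 8+4+1, 8+3+2, 8+3+1+1, 8+2+2+1, 8+2+1+1+1, 8+1+1+1+1+1, 7+6, 7+5+1, 7+4+2, 7+4+1+1, 7+3+3, 7+3+2+1, 7+3+1+1+1, 7+2+2+2, 7+2+2+1+1, 7+2+1+1+1+1, 7+1+1+1+1+1+1, 6+6+1, 6+5+2, 6+5+1+1, 6+4+3, 6+4+2+1, 6+4+1+1+1, 6+3+3+1, … (94 total). Count = 94.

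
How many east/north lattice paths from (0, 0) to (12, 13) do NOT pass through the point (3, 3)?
Number of paths = 3352740

Total paths from (0, 0) to (12, 13): C(25, 12) = 5200300. Paths through (3, 3): (paths (0, 0) → (3, 3)) × (paths (3, 3) → (12, 13)) = C(6, 3) · C(19, 9) = 20 · 92378 = 1847560. Avoidance count = 5200300 − 1847560 = 3352740.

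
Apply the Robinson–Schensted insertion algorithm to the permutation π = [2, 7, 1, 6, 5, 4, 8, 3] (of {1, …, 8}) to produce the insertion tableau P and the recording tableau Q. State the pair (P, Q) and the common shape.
P = [1, 3, 8] / [2, 4] / [5] / [6] / [7];  Q = [1, 2, 7] / [3, 4] / [5] / [6] / [8];  common shape = (3, 2, 1, 1, 1)

Row-insert the values π_1, π_2, … into P one at a time, bumping the leftmost entry strictly greater than the inserted value down to the next row. The recording tableau Q records, in position (i, j), the step at which that cell was added to P.
  Insert 2 (step 1): P = [2];  Q = [1]
  Insert 7 (step 2): P = [2, 7];  Q = [1, 2]
  Insert 1 (step 3): P = [1, 7] / [2];  Q = [1, 2] / [3]
  Insert 6 (step 4): P = [1, 6] / [2, 7];  Q = [1, 2] / [3, 4]
  Insert 5 (step 5): P = [1, 5] / [2, 6] / [7];  Q = [1, 2] / [3, 4] / [5]
  Insert 4 (step 6): P = [1, 4] / [2, 5] / [6] / [7];  Q = [1, 2] / [3, 4] / [5] / [6]
  Insert 8 (step 7): P = [1, 4, 8] / [2, 5] / [6] / [7];  Q = [1, 2, 7] / [3, 4] / [5] / [6]
  Insert 3 (step 8): P = [1, 3, 8] / [2, 4] / [5] / [6] / [7];  Q = [1, 2, 7] / [3, 4] / [5] / [6] / [8]
Final shape: (3, 2, 1, 1, 1).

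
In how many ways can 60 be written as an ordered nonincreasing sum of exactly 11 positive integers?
p(60, 11 parts) = 70515

Partitions of n into exactly k parts are in bijection with partitions of n − k into at most k parts (subtract 1 from each part). So p(60, exactly 11) = p(49, parts ≤ 11). Computing via the recurrence p(m, j) = p(m, j−1) + p(m−j, j) gives 70515.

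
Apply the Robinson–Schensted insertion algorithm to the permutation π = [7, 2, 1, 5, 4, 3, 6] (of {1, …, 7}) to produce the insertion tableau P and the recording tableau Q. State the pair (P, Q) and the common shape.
P = [1, 3, 6] / [2, 4] / [5] / [7];  Q = [1, 4, 7] / [2, 5] / [3] / [6];  common shape = (3, 2, 1, 1)

Row-insert the values π_1, π_2, … into P one at a time, bumping the leftmost entry strictly greater than the inserted value down to the next row. The recording tableau Q records, in position (i, j), the step at which that cell was added to P.
  Insert 7 (step 1): P = [7];  Q = [1]
  Insert 2 (step 2): P = [2] / [7];  Q = [1] / [2]
  Insert 1 (step 3): P = [1] / [2] / [7];  Q = [1] / [2] / [3]
  Insert 5 (step 4): P = [1, 5] / [2] / [7];  Q = [1, 4] / [2] / [3]
  Insert 4 (step 5): P = [1, 4] / [2, 5] / [7];  Q = [1, 4] / [2, 5] / [3]
  Insert 3 (step 6): P = [1, 3] / [2, 4] / [5] / [7];  Q = [1, 4] / [2, 5] / [3] / [6]
  Insert 6 (step 7): P = [1, 3, 6] / [2, 4] / [5] / [7];  Q = [1, 4, 7] / [2, 5] / [3] / [6]
Final shape: (3, 2, 1, 1).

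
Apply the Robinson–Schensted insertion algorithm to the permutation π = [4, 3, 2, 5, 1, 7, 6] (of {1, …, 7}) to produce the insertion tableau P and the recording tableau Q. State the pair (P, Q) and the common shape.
P = [1, 5, 6] / [2, 7] / [3] / [4];  Q = [1, 4, 6] / [2, 7] / [3] / [5];  common shape = (3, 2, 1, 1)

Row-insert the values π_1, π_2, … into P one at a time, bumping the leftmost entry strictly greater than the inserted value down to the next row. The recording tableau Q records, in position (i, j), the step at which that cell was added to P.
  Insert 4 (step 1): P = [4];  Q = [1]
  Insert 3 (step 2): P = [3] / [4];  Q = [1] / [2]
  Insert 2 (step 3): P = [2] / [3] / [4];  Q = [1] / [2] / [3]
  Insert 5 (step 4): P = [2, 5] / [3] / [4];  Q = [1, 4] / [2] / [3]
  Insert 1 (step 5): P = [1, 5] / [2] / [3] / [4];  Q = [1, 4] / [2] / [3] / [5]
  Insert 7 (step 6): P = [1, 5, 7] / [2] / [3] / [4];  Q = [1, 4, 6] / [2] / [3] / [5]
  Insert 6 (step 7): P = [1, 5, 6] / [2, 7] / [3] / [4];  Q = [1, 4, 6] / [2, 7] / [3] / [5]
Final shape: (3, 2, 1, 1).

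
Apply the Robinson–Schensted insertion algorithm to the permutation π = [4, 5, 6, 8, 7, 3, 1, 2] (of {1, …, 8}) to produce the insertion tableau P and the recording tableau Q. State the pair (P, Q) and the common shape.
P = [1, 2, 6, 7] / [3, 5] / [4] / [8];  Q = [1, 2, 3, 4] / [5, 8] / [6] / [7];  common shape = (4, 2, 1, 1)

Row-insert the values π_1, π_2, … into P one at a time, bumping the leftmost entry strictly greater than the inserted value down to the next row. The recording tableau Q records, in position (i, j), the step at which that cell was added to P.
  Insert 4 (step 1): P = [4];  Q = [1]
  Insert 5 (step 2): P = [4, 5];  Q = [1, 2]
  Insert 6 (step 3): P = [4, 5, 6];  Q = [1, 2, 3]
  Insert 8 (step 4): P = [4, 5, 6, 8];  Q = [1, 2, 3, 4]
  Insert 7 (step 5): P = [4, 5, 6, 7] / [8];  Q = [1, 2, 3, 4] / [5]
  Insert 3 (step 6): P = [3, 5, 6, 7] / [4] / [8];  Q = [1, 2, 3, 4] / [5] / [6]
  Insert 1 (step 7): P = [1, 5, 6, 7] / [3] / [4] / [8];  Q = [1, 2, 3, 4] / [5] / [6] / [7]
  Insert 2 (step 8): P = [1, 2, 6, 7] / [3, 5] / [4] / [8];  Q = [1, 2, 3, 4] / [5, 8] / [6] / [7]
Final shape: (4, 2, 1, 1).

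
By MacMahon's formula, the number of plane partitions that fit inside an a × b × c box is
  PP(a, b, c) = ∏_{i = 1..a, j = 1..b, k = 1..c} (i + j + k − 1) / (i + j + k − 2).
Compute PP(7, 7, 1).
PP(7, 7, 1) = 3432

Evaluate the triple product over i = 1..7, j = 1..7, k = 1..1. The factors are (2/1) · (3/2) · (4/3) · (5/4) · (6/5) · (7/6) · (8/7) · (3/2) · … (49 factors total). The numerators and denominators telescope so the product is an integer; carrying out the multiplication exactly gives PP(7, 7, 1) = 3432.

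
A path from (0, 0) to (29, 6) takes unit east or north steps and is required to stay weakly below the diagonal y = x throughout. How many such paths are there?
Number of paths = 1298528

By the reflection principle (André's argument), the number of monotone paths to (29, 6) with n ≤ m that never go above y = x is C(35, 29) − C(35, 30) = 1623160 − 324632 = 1298528.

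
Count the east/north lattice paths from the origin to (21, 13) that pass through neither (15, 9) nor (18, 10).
Number of paths = 495546040

Inclusion–exclusion. Total paths: C(34, 21) = 927983760. Through P₁: C(24, 15)·C(10, 6) = 274575840. Through P₂: C(28, 18)·C(6, 3) = 262462200. Since P₁ is strictly southwest of P₂, a monotone path through both must visit P₁ then P₂; paths through both = C(24, 15)·C(4, 3)·C(6, 3) = 104600320. Avoid both = 927983760 − 274575840 − 262462200 + 104600320 = 495546040.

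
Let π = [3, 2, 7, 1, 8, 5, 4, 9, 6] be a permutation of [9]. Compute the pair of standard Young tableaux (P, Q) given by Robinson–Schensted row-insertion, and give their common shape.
P = [1, 4, 6, 9] / [2, 5, 8] / [3, 7];  Q = [1, 3, 5, 8] / [2, 6, 9] / [4, 7];  common shape = (4, 3, 2)

Row-insert the values π_1, π_2, … into P one at a time, bumping the leftmost entry strictly greater than the inserted value down to the next row. The recording tableau Q records, in position (i, j), the step at which that cell was added to P.
  Insert 3 (step 1): P = [3];  Q = [1]
  Insert 2 (step 2): P = [2] / [3];  Q = [1] / [2]
  Insert 7 (step 3): P = [2, 7] / [3];  Q = [1, 3] / [2]
  Insert 1 (step 4): P = [1, 7] / [2] / [3];  Q = [1, 3] / [2] / [4]
  Insert 8 (step 5): P = [1, 7, 8] / [2] / [3];  Q = [1, 3, 5] / [2] / [4]
  Insert 5 (step 6): P = [1, 5, 8] / [2, 7] / [3];  Q = [1, 3, 5] / [2, 6] / [4]
  Insert 4 (step 7): P = [1, 4, 8] / [2, 5] / [3, 7];  Q = [1, 3, 5] / [2, 6] / [4, 7]
  Insert 9 (step 8): P = [1, 4, 8, 9] / [2, 5] / [3, 7];  Q = [1, 3, 5, 8] / [2, 6] / [4, 7]
  Insert 6 (step 9): P = [1, 4, 6, 9] / [2, 5, 8] / [3, 7];  Q = [1, 3, 5, 8] / [2, 6, 9] / [4, 7]
Final shape: (4, 3, 2).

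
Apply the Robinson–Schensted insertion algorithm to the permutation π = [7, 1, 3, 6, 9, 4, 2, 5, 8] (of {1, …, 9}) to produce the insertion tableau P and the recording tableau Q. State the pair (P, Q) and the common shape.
P = [1, 2, 4, 5, 8] / [3, 9] / [6] / [7];  Q = [1, 3, 4, 5, 9] / [2, 8] / [6] / [7];  common shape = (5, 2, 1, 1)

Row-insert the values π_1, π_2, … into P one at a time, bumping the leftmost entry strictly greater than the inserted value down to the next row. The recording tableau Q records, in position (i, j), the step at which that cell was added to P.
  Insert 7 (step 1): P = [7];  Q = [1]
  Insert 1 (step 2): P = [1] / [7];  Q = [1] / [2]
  Insert 3 (step 3): P = [1, 3] / [7];  Q = [1, 3] / [2]
  Insert 6 (step 4): P = [1, 3, 6] / [7];  Q = [1, 3, 4] / [2]
  Insert 9 (step 5): P = [1, 3, 6, 9] / [7];  Q = [1, 3, 4, 5] / [2]
  Insert 4 (step 6): P = [1, 3, 4, 9] / [6] / [7];  Q = [1, 3, 4, 5] / [2] / [6]
  Insert 2 (step 7): P = [1, 2, 4, 9] / [3] / [6] / [7];  Q = [1, 3, 4, 5] / [2] / [6] / [7]
  Insert 5 (step 8): P = [1, 2, 4, 5] / [3, 9] / [6] / [7];  Q = [1, 3, 4, 5] / [2, 8] / [6] / [7]
  Insert 8 (step 9): P = [1, 2, 4, 5, 8] / [3, 9] / [6] / [7];  Q = [1, 3, 4, 5, 9] / [2, 8] / [6] / [7]
Final shape: (5, 2, 1, 1).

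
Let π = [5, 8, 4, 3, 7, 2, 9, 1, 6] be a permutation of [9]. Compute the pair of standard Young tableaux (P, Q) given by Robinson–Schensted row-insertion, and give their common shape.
P = [1, 6, 9] / [2, 7] / [3, 8] / [4] / [5];  Q = [1, 2, 7] / [3, 5] / [4, 9] / [6] / [8];  common shape = (3, 2, 2, 1, 1)

Row-insert the values π_1, π_2, … into P one at a time, bumping the leftmost entry strictly greater than the inserted value down to the next row. The recording tableau Q records, in position (i, j), the step at which that cell was added to P.
  Insert 5 (step 1): P = [5];  Q = [1]
  Insert 8 (step 2): P = [5, 8];  Q = [1, 2]
  Insert 4 (step 3): P = [4, 8] / [5];  Q = [1, 2] / [3]
  Insert 3 (step 4): P = [3, 8] / [4] / [5];  Q = [1, 2] / [3] / [4]
  Insert 7 (step 5): P = [3, 7] / [4, 8] / [5];  Q = [1, 2] / [3, 5] / [4]
  Insert 2 (step 6): P = [2, 7] / [3, 8] / [4] / [5];  Q = [1, 2] / [3, 5] / [4] / [6]
  Insert 9 (step 7): P = [2, 7, 9] / [3, 8] / [4] / [5];  Q = [1, 2, 7] / [3, 5] / [4] / [6]
  Insert 1 (step 8): P = [1, 7, 9] / [2, 8] / [3] / [4] / [5];  Q = [1, 2, 7] / [3, 5] / [4] / [6] / [8]
  Insert 6 (step 9): P = [1, 6, 9] / [2, 7] / [3, 8] / [4] / [5];  Q = [1, 2, 7] / [3, 5] / [4, 9] / [6] / [8]
Final shape: (3, 2, 2, 1, 1).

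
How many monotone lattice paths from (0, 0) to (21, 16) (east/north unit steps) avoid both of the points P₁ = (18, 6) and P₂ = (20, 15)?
Number of paths = 6356199454

Inclusion–exclusion. Total paths: C(37, 21) = 12875774670. Through P₁: C(24, 18)·C(13, 3) = 38494456. Through P₂: C(35, 20)·C(2, 1) = 6495886320. Since P₁ is strictly southwest of P₂, a monotone path through both must visit P₁ then P₂; paths through both = C(24, 18)·C(11, 2)·C(2, 1) = 14805560. Avoid both = 12875774670 − 38494456 − 6495886320 + 14805560 = 6356199454.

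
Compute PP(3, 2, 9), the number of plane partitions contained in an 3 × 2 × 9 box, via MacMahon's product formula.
PP(3, 2, 9) = 15730

Evaluate the triple product over i = 1..3, j = 1..2, k = 1..9. The factors are (2/1) · (3/2) · (4/3) · (5/4) · (6/5) · (7/6) · (8/7) · (9/8) · … (54 factors total). The numerators and denominators telescope so the product is an integer; carrying out the multiplication exactly gives PP(3, 2, 9) = 15730.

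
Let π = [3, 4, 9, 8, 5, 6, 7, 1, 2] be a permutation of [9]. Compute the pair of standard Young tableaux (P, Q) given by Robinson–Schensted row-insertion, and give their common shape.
P = [1, 2, 5, 6, 7] / [3, 4] / [8] / [9];  Q = [1, 2, 3, 6, 7] / [4, 9] / [5] / [8];  common shape = (5, 2, 1, 1)

Row-insert the values π_1, π_2, … into P one at a time, bumping the leftmost entry strictly greater than the inserted value down to the next row. The recording tableau Q records, in position (i, j), the step at which that cell was added to P.
  Insert 3 (step 1): P = [3];  Q = [1]
  Insert 4 (step 2): P = [3, 4];  Q = [1, 2]
  Insert 9 (step 3): P = [3, 4, 9];  Q = [1, 2, 3]
  Insert 8 (step 4): P = [3, 4, 8] / [9];  Q = [1, 2, 3] / [4]
  Insert 5 (step 5): P = [3, 4, 5] / [8] / [9];  Q = [1, 2, 3] / [4] / [5]
  Insert 6 (step 6): P = [3, 4, 5, 6] / [8] / [9];  Q = [1, 2, 3, 6] / [4] / [5]
  Insert 7 (step 7): P = [3, 4, 5, 6, 7] / [8] / [9];  Q = [1, 2, 3, 6, 7] / [4] / [5]
  Insert 1 (step 8): P = [1, 4, 5, 6, 7] / [3] / [8] / [9];  Q = [1, 2, 3, 6, 7] / [4] / [5] / [8]
  Insert 2 (step 9): P = [1, 2, 5, 6, 7] / [3, 4] / [8] / [9];  Q = [1, 2, 3, 6, 7] / [4, 9] / [5] / [8]
Final shape: (5, 2, 1, 1).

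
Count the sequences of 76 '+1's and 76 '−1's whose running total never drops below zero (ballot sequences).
C_76 = 4790408930363303911328386208394864461024520

These ballot sequences are counted by the Catalan number C_n = (1/(n + 1)) · C(2n, n). For n = 76: C_76 = (1/77) · C(152, 76) = 368861487637974401172285738046404563498888040/77 = 4790408930363303911328386208394864461024520.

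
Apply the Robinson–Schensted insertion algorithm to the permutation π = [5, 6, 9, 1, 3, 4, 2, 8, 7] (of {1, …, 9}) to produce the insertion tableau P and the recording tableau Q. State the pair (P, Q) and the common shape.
P = [1, 2, 4, 7] / [3, 6, 8] / [5, 9];  Q = [1, 2, 3, 8] / [4, 5, 6] / [7, 9];  common shape = (4, 3, 2)

Row-insert the values π_1, π_2, … into P one at a time, bumping the leftmost entry strictly greater than the inserted value down to the next row. The recording tableau Q records, in position (i, j), the step at which that cell was added to P.
  Insert 5 (step 1): P = [5];  Q = [1]
  Insert 6 (step 2): P = [5, 6];  Q = [1, 2]
  Insert 9 (step 3): P = [5, 6, 9];  Q = [1, 2, 3]
  Insert 1 (step 4): P = [1, 6, 9] / [5];  Q = [1, 2, 3] / [4]
  Insert 3 (step 5): P = [1, 3, 9] / [5, 6];  Q = [1, 2, 3] / [4, 5]
  Insert 4 (step 6): P = [1, 3, 4] / [5, 6, 9];  Q = [1, 2, 3] / [4, 5, 6]
  Insert 2 (step 7): P = [1, 2, 4] / [3, 6, 9] / [5];  Q = [1, 2, 3] / [4, 5, 6] / [7]
  Insert 8 (step 8): P = [1, 2, 4, 8] / [3, 6, 9] / [5];  Q = [1, 2, 3, 8] / [4, 5, 6] / [7]
  Insert 7 (step 9): P = [1, 2, 4, 7] / [3, 6, 8] / [5, 9];  Q = [1, 2, 3, 8] / [4, 5, 6] / [7, 9]
Final shape: (4, 3, 2).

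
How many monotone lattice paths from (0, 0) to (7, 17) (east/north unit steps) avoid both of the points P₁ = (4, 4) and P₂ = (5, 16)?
Number of paths = 248587

Inclusion–exclusion. Total paths: C(24, 7) = 346104. Through P₁: C(8, 4)·C(16, 3) = 39200. Through P₂: C(21, 5)·C(3, 2) = 61047. Since P₁ is strictly southwest of P₂, a monotone path through both must visit P₁ then P₂; paths through both = C(8, 4)·C(13, 1)·C(3, 2) = 2730. Avoid both = 346104 − 39200 − 61047 + 2730 = 248587.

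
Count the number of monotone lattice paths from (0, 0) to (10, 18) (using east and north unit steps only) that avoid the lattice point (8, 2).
Number of paths = 13116225

Total paths from (0, 0) to (10, 18): C(28, 10) = 13123110. Paths through (8, 2): (paths (0, 0) → (8, 2)) × (paths (8, 2) → (10, 18)) = C(10, 8) · C(18, 2) = 45 · 153 = 6885. Avoidance count = 13123110 − 6885 = 13116225.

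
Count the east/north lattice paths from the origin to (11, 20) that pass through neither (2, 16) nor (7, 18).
Number of paths = 77400615

Inclusion–exclusion. Total paths: C(31, 11) = 84672315. Through P₁: C(18, 2)·C(13, 9) = 109395. Through P₂: C(25, 7)·C(6, 4) = 7210500. Since P₁ is strictly southwest of P₂, a monotone path through both must visit P₁ then P₂; paths through both = C(18, 2)·C(7, 5)·C(6, 4) = 48195. Avoid both = 84672315 − 109395 − 7210500 + 48195 = 77400615.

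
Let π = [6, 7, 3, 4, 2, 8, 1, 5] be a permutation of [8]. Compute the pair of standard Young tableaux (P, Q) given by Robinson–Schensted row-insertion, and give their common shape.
P = [1, 4, 5] / [2, 7, 8] / [3] / [6];  Q = [1, 2, 6] / [3, 4, 8] / [5] / [7];  common shape = (3, 3, 1, 1)

Row-insert the values π_1, π_2, … into P one at a time, bumping the leftmost entry strictly greater than the inserted value down to the next row. The recording tableau Q records, in position (i, j), the step at which that cell was added to P.
  Insert 6 (step 1): P = [6];  Q = [1]
  Insert 7 (step 2): P = [6, 7];  Q = [1, 2]
  Insert 3 (step 3): P = [3, 7] / [6];  Q = [1, 2] / [3]
  Insert 4 (step 4): P = [3, 4] / [6, 7];  Q = [1, 2] / [3, 4]
  Insert 2 (step 5): P = [2, 4] / [3, 7] / [6];  Q = [1, 2] / [3, 4] / [5]
  Insert 8 (step 6): P = [2, 4, 8] / [3, 7] / [6];  Q = [1, 2, 6] / [3, 4] / [5]
  Insert 1 (step 7): P = [1, 4, 8] / [2, 7] / [3] / [6];  Q = [1, 2, 6] / [3, 4] / [5] / [7]
  Insert 5 (step 8): P = [1, 4, 5] / [2, 7, 8] / [3] / [6];  Q = [1, 2, 6] / [3, 4, 8] / [5] / [7]
Final shape: (3, 3, 1, 1).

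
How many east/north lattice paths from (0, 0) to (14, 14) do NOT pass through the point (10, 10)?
Number of paths = 27183680

Total paths from (0, 0) to (14, 14): C(28, 14) = 40116600. Paths through (10, 10): (paths (0, 0) → (10, 10)) × (paths (10, 10) → (14, 14)) = C(20, 10) · C(8, 4) = 184756 · 70 = 12932920. Avoidance count = 40116600 − 12932920 = 27183680.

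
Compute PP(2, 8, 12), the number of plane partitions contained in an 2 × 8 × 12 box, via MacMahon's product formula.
PP(2, 8, 12) = 2848181700

Evaluate the triple product over i = 1..2, j = 1..8, k = 1..12. The factors are (2/1) · (3/2) · (4/3) · (5/4) · (6/5) · (7/6) · (8/7) · (9/8) · … (192 factors total). The numerators and denominators telescope so the product is an integer; carrying out the multiplication exactly gives PP(2, 8, 12) = 2848181700.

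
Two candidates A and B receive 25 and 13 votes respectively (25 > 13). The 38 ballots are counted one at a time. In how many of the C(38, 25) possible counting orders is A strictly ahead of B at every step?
Strict-lead orderings = 1709984304

Total orderings of the 38 votes with 25 for A: C(38, 25) = 5414950296. By the Bertrand ballot formula (Cycle Lemma / reflection principle), the number of orderings in which A is strictly ahead of B throughout is (p − q)/(p + q) · C(p + q, p) = (25 − 13)/(25 + 13) · 5414950296 = 1709984304.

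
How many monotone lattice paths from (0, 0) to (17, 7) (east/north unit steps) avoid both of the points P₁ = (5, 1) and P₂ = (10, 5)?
Number of paths = 153828

Inclusion–exclusion. Total paths: C(24, 17) = 346104. Through P₁: C(6, 5)·C(18, 12) = 111384. Through P₂: C(15, 10)·C(9, 7) = 108108. Since P₁ is strictly southwest of P₂, a monotone path through both must visit P₁ then P₂; paths through both = C(6, 5)·C(9, 5)·C(9, 7) = 27216. Avoid both = 346104 − 111384 − 108108 + 27216 = 153828.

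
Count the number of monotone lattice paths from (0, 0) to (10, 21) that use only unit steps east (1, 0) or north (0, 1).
Number of paths = 44352165

A monotone lattice path from (0, 0) to (10, 21) consists of 10 east steps and 21 north steps in some order, so it is determined by which 10 of the 31 steps are east. The count is C(31, 10) = 44352165.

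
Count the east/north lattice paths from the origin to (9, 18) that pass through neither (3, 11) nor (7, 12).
Number of paths = 2702297

Inclusion–exclusion. Total paths: C(27, 9) = 4686825. Through P₁: C(14, 3)·C(13, 6) = 624624. Through P₂: C(19, 7)·C(8, 2) = 1410864. Since P₁ is strictly southwest of P₂, a monotone path through both must visit P₁ then P₂; paths through both = C(14, 3)·C(5, 4)·C(8, 2) = 50960. Avoid both = 4686825 − 624624 − 1410864 + 50960 = 2702297.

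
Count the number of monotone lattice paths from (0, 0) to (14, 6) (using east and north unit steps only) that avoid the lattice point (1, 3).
Number of paths = 36520

Total paths from (0, 0) to (14, 6): C(20, 14) = 38760. Paths through (1, 3): (paths (0, 0) → (1, 3)) × (paths (1, 3) → (14, 6)) = C(4, 1) · C(16, 13) = 4 · 560 = 2240. Avoidance count = 38760 − 2240 = 36520.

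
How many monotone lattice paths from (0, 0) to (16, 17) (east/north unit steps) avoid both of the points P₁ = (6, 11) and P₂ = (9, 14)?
Number of paths = 999335702

Inclusion–exclusion. Total paths: C(33, 16) = 1166803110. Through P₁: C(17, 6)·C(16, 10) = 99107008. Through P₂: C(23, 9)·C(10, 7) = 98062800. Since P₁ is strictly southwest of P₂, a monotone path through both must visit P₁ then P₂; paths through both = C(17, 6)·C(6, 3)·C(10, 7) = 29702400. Avoid both = 1166803110 − 99107008 − 98062800 + 29702400 = 999335702.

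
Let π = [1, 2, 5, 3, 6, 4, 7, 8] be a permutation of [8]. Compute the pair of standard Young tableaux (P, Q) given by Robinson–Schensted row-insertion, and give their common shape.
P = [1, 2, 3, 4, 7, 8] / [5, 6];  Q = [1, 2, 3, 5, 7, 8] / [4, 6];  common shape = (6, 2)

Row-insert the values π_1, π_2, … into P one at a time, bumping the leftmost entry strictly greater than the inserted value down to the next row. The recording tableau Q records, in position (i, j), the step at which that cell was added to P.
  Insert 1 (step 1): P = [1];  Q = [1]
  Insert 2 (step 2): P = [1, 2];  Q = [1, 2]
  Insert 5 (step 3): P = [1, 2, 5];  Q = [1, 2, 3]
  Insert 3 (step 4): P = [1, 2, 3] / [5];  Q = [1, 2, 3] / [4]
  Insert 6 (step 5): P = [1, 2, 3, 6] / [5];  Q = [1, 2, 3, 5] / [4]
  Insert 4 (step 6): P = [1, 2, 3, 4] / [5, 6];  Q = [1, 2, 3, 5] / [4, 6]
  Insert 7 (step 7): P = [1, 2, 3, 4, 7] / [5, 6];  Q = [1, 2, 3, 5, 7] / [4, 6]
  Insert 8 (step 8): P = [1, 2, 3, 4, 7, 8] / [5, 6];  Q = [1, 2, 3, 5, 7, 8] / [4, 6]
Final shape: (6, 2).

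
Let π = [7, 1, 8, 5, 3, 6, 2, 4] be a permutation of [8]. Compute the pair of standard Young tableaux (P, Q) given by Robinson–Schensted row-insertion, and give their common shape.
P = [1, 2, 4] / [3, 6] / [5, 8] / [7];  Q = [1, 3, 6] / [2, 4] / [5, 8] / [7];  common shape = (3, 2, 2, 1)

Row-insert the values π_1, π_2, … into P one at a time, bumping the leftmost entry strictly greater than the inserted value down to the next row. The recording tableau Q records, in position (i, j), the step at which that cell was added to P.
  Insert 7 (step 1): P = [7];  Q = [1]
  Insert 1 (step 2): P = [1] / [7];  Q = [1] / [2]
  Insert 8 (step 3): P = [1, 8] / [7];  Q = [1, 3] / [2]
  Insert 5 (step 4): P = [1, 5] / [7, 8];  Q = [1, 3] / [2, 4]
  Insert 3 (step 5): P = [1, 3] / [5, 8] / [7];  Q = [1, 3] / [2, 4] / [5]
  Insert 6 (step 6): P = [1, 3, 6] / [5, 8] / [7];  Q = [1, 3, 6] / [2, 4] / [5]
  Insert 2 (step 7): P = [1, 2, 6] / [3, 8] / [5] / [7];  Q = [1, 3, 6] / [2, 4] / [5] / [7]
  Insert 4 (step 8): P = [1, 2, 4] / [3, 6] / [5, 8] / [7];  Q = [1, 3, 6] / [2, 4] / [5, 8] / [7]
Final shape: (3, 2, 2, 1).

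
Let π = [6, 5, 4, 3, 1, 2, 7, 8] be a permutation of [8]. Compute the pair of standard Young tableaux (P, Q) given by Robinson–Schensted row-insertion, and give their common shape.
P = [1, 2, 7, 8] / [3] / [4] / [5] / [6];  Q = [1, 6, 7, 8] / [2] / [3] / [4] / [5];  common shape = (4, 1, 1, 1, 1)

Row-insert the values π_1, π_2, … into P one at a time, bumping the leftmost entry strictly greater than the inserted value down to the next row. The recording tableau Q records, in position (i, j), the step at which that cell was added to P.
  Insert 6 (step 1): P = [6];  Q = [1]
  Insert 5 (step 2): P = [5] / [6];  Q = [1] / [2]
  Insert 4 (step 3): P = [4] / [5] / [6];  Q = [1] / [2] / [3]
  Insert 3 (step 4): P = [3] / [4] / [5] / [6];  Q = [1] / [2] / [3] / [4]
  Insert 1 (step 5): P = [1] / [3] / [4] / [5] / [6];  Q = [1] / [2] / [3] / [4] / [5]
  Insert 2 (step 6): P = [1, 2] / [3] / [4] / [5] / [6];  Q = [1, 6] / [2] / [3] / [4] / [5]
  Insert 7 (step 7): P = [1, 2, 7] / [3] / [4] / [5] / [6];  Q = [1, 6, 7] / [2] / [3] / [4] / [5]
  Insert 8 (step 8): P = [1, 2, 7, 8] / [3] / [4] / [5] / [6];  Q = [1, 6, 7, 8] / [2] / [3] / [4] / [5]
Final shape: (4, 1, 1, 1, 1).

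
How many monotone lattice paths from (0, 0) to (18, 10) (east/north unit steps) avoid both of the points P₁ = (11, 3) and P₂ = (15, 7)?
Number of paths = 8972582

Inclusion–exclusion. Total paths: C(28, 18) = 13123110. Through P₁: C(14, 11)·C(14, 7) = 1249248. Through P₂: C(22, 15)·C(6, 3) = 3410880. Since P₁ is strictly southwest of P₂, a monotone path through both must visit P₁ then P₂; paths through both = C(14, 11)·C(8, 4)·C(6, 3) = 509600. Avoid both = 13123110 − 1249248 − 3410880 + 509600 = 8972582.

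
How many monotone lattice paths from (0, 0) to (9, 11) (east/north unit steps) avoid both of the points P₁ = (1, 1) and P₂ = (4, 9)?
Number of paths = 72359

Inclusion–exclusion. Total paths: C(20, 9) = 167960. Through P₁: C(2, 1)·C(18, 8) = 87516. Through P₂: C(13, 4)·C(7, 5) = 15015. Since P₁ is strictly southwest of P₂, a monotone path through both must visit P₁ then P₂; paths through both = C(2, 1)·C(11, 3)·C(7, 5) = 6930. Avoid both = 167960 − 87516 − 15015 + 6930 = 72359.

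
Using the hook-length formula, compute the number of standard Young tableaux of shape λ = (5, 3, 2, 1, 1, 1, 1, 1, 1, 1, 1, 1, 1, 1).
# SYT of shape (5, 3, 2, 1, 1, 1, 1, 1, 1, 1, 1, 1, 1, 1) = 2532320

Hook-length formula: f^λ = n! / Π hook(c), product over all cells c of the Young diagram. For λ = (5, 3, 2, 1, 1, 1, 1, 1, 1, 1, 1, 1, 1, 1), n = 21 boxes. Hook lengths by row (left-to-right, top-to-bottom): [18, 6, 4, 2, 1]; [15, 3, 1]; [13, 1]; [11]; [10]; [9]; [8]; [7]; [6]; [5]; [4]; [3]; [2]; [1]. Product of hooks = 20175547392000. So f^λ = 21! / 20175547392000 = 51090942171709440000 / 20175547392000 = 2532320.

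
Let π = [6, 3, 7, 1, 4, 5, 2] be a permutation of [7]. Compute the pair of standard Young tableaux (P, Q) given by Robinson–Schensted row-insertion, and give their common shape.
P = [1, 2, 5] / [3, 4] / [6, 7];  Q = [1, 3, 6] / [2, 5] / [4, 7];  common shape = (3, 2, 2)

Row-insert the values π_1, π_2, … into P one at a time, bumping the leftmost entry strictly greater than the inserted value down to the next row. The recording tableau Q records, in position (i, j), the step at which that cell was added to P.
  Insert 6 (step 1): P = [6];  Q = [1]
  Insert 3 (step 2): P = [3] / [6];  Q = [1] / [2]
  Insert 7 (step 3): P = [3, 7] / [6];  Q = [1, 3] / [2]
  Insert 1 (step 4): P = [1, 7] / [3] / [6];  Q = [1, 3] / [2] / [4]
  Insert 4 (step 5): P = [1, 4] / [3, 7] / [6];  Q = [1, 3] / [2, 5] / [4]
  Insert 5 (step 6): P = [1, 4, 5] / [3, 7] / [6];  Q = [1, 3, 6] / [2, 5] / [4]
  Insert 2 (step 7): P = [1, 2, 5] / [3, 4] / [6, 7];  Q = [1, 3, 6] / [2, 5] / [4, 7]
Final shape: (3, 2, 2).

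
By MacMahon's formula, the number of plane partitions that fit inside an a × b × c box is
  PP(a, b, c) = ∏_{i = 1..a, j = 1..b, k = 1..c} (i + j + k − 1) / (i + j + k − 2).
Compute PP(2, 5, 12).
PP(2, 5, 12) = 8836464

Evaluate the triple product over i = 1..2, j = 1..5, k = 1..12. The factors are (2/1) · (3/2) · (4/3) · (5/4) · (6/5) · (7/6) · (8/7) · (9/8) · … (120 factors total). The numerators and denominators telescope so the product is an integer; carrying out the multiplication exactly gives PP(2, 5, 12) = 8836464.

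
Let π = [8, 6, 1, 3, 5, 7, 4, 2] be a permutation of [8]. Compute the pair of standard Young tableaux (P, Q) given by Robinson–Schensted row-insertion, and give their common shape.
P = [1, 2, 4, 7] / [3] / [5] / [6] / [8];  Q = [1, 4, 5, 6] / [2] / [3] / [7] / [8];  common shape = (4, 1, 1, 1, 1)

Row-insert the values π_1, π_2, … into P one at a time, bumping the leftmost entry strictly greater than the inserted value down to the next row. The recording tableau Q records, in position (i, j), the step at which that cell was added to P.
  Insert 8 (step 1): P = [8];  Q = [1]
  Insert 6 (step 2): P = [6] / [8];  Q = [1] / [2]
  Insert 1 (step 3): P = [1] / [6] / [8];  Q = [1] / [2] / [3]
  Insert 3 (step 4): P = [1, 3] / [6] / [8];  Q = [1, 4] / [2] / [3]
  Insert 5 (step 5): P = [1, 3, 5] / [6] / [8];  Q = [1, 4, 5] / [2] / [3]
  Insert 7 (step 6): P = [1, 3, 5, 7] / [6] / [8];  Q = [1, 4, 5, 6] / [2] / [3]
  Insert 4 (step 7): P = [1, 3, 4, 7] / [5] / [6] / [8];  Q = [1, 4, 5, 6] / [2] / [3] / [7]
  Insert 2 (step 8): P = [1, 2, 4, 7] / [3] / [5] / [6] / [8];  Q = [1, 4, 5, 6] / [2] / [3] / [7] / [8]
Final shape: (4, 1, 1, 1, 1).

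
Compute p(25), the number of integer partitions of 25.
p(25) = 1958

Compute p(n) via the recurrence p(n, m) = p(n, m−1) + p(n−m, m), where p(n, m) counts partitions of n with all parts ≤ m and p(n) = p(n, n). The base cases are p(0, m) = 1 and p(n, 0) = 0 for n > 0. Filling the table yields p(25) = 1958. (Euler's pentagonal recurrence is an alternative.)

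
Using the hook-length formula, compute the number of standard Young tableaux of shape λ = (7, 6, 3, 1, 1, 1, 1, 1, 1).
# SYT of shape (7, 6, 3, 1, 1, 1, 1, 1, 1) = 735385728

Hook-length formula: f^λ = n! / Π hook(c), product over all cells c of the Young diagram. For λ = (7, 6, 3, 1, 1, 1, 1, 1, 1), n = 22 boxes. Hook lengths by row (left-to-right, top-to-bottom): [15, 8, 7, 5, 4, 3, 1]; [13, 6, 5, 3, 2, 1]; [9, 2, 1]; [6]; [5]; [4]; [3]; [2]; [1]. Product of hooks = 1528450560000. So f^λ = 22! / 1528450560000 = 1124000727777607680000 / 1528450560000 = 735385728.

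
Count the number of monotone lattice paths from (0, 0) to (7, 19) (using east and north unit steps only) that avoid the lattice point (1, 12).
Number of paths = 635492

Total paths from (0, 0) to (7, 19): C(26, 7) = 657800. Paths through (1, 12): (paths (0, 0) → (1, 12)) × (paths (1, 12) → (7, 19)) = C(13, 1) · C(13, 6) = 13 · 1716 = 22308. Avoidance count = 657800 − 22308 = 635492.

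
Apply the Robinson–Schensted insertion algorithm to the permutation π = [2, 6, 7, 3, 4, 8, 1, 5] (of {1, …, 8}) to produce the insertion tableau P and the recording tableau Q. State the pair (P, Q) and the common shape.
P = [1, 3, 4, 5] / [2, 7, 8] / [6];  Q = [1, 2, 3, 6] / [4, 5, 8] / [7];  common shape = (4, 3, 1)

Row-insert the values π_1, π_2, … into P one at a time, bumping the leftmost entry strictly greater than the inserted value down to the next row. The recording tableau Q records, in position (i, j), the step at which that cell was added to P.
  Insert 2 (step 1): P = [2];  Q = [1]
  Insert 6 (step 2): P = [2, 6];  Q = [1, 2]
  Insert 7 (step 3): P = [2, 6, 7];  Q = [1, 2, 3]
  Insert 3 (step 4): P = [2, 3, 7] / [6];  Q = [1, 2, 3] / [4]
  Insert 4 (step 5): P = [2, 3, 4] / [6, 7];  Q = [1, 2, 3] / [4, 5]
  Insert 8 (step 6): P = [2, 3, 4, 8] / [6, 7];  Q = [1, 2, 3, 6] / [4, 5]
  Insert 1 (step 7): P = [1, 3, 4, 8] / [2, 7] / [6];  Q = [1, 2, 3, 6] / [4, 5] / [7]
  Insert 5 (step 8): P = [1, 3, 4, 5] / [2, 7, 8] / [6];  Q = [1, 2, 3, 6] / [4, 5, 8] / [7]
Final shape: (4, 3, 1).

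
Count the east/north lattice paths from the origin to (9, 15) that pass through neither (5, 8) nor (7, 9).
Number of paths = 670582

Inclusion–exclusion. Total paths: C(24, 9) = 1307504. Through P₁: C(13, 5)·C(11, 4) = 424710. Through P₂: C(16, 7)·C(8, 2) = 320320. Since P₁ is strictly southwest of P₂, a monotone path through both must visit P₁ then P₂; paths through both = C(13, 5)·C(3, 2)·C(8, 2) = 108108. Avoid both = 1307504 − 424710 − 320320 + 108108 = 670582.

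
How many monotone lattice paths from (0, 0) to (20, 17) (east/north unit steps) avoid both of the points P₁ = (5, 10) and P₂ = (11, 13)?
Number of paths = 13788842298

Inclusion–exclusion. Total paths: C(37, 20) = 15905368710. Through P₁: C(15, 5)·C(22, 15) = 512143632. Through P₂: C(24, 11)·C(13, 9) = 1784742960. Since P₁ is strictly southwest of P₂, a monotone path through both must visit P₁ then P₂; paths through both = C(15, 5)·C(9, 6)·C(13, 9) = 180360180. Avoid both = 15905368710 − 512143632 − 1784742960 + 180360180 = 13788842298.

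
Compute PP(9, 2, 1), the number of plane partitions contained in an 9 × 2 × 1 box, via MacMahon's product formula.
PP(9, 2, 1) = 55

Evaluate the triple product over i = 1..9, j = 1..2, k = 1..1. The factors are (2/1) · (3/2) · (3/2) · (4/3) · (4/3) · (5/4) · (5/4) · (6/5) · … (18 factors total). The numerators and denominators telescope so the product is an integer; carrying out the multiplication exactly gives PP(9, 2, 1) = 55.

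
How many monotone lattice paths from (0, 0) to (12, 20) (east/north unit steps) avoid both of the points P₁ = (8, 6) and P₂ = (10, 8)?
Number of paths = 214261320

Inclusion–exclusion. Total paths: C(32, 12) = 225792840. Through P₁: C(14, 8)·C(18, 4) = 9189180. Through P₂: C(18, 10)·C(14, 2) = 3981978. Since P₁ is strictly southwest of P₂, a monotone path through both must visit P₁ then P₂; paths through both = C(14, 8)·C(4, 2)·C(14, 2) = 1639638. Avoid both = 225792840 − 9189180 − 3981978 + 1639638 = 214261320.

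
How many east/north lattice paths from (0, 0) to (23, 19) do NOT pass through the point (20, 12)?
Number of paths = 419680170000

Total paths from (0, 0) to (23, 19): C(42, 23) = 446775310800. Paths through (20, 12): (paths (0, 0) → (20, 12)) × (paths (20, 12) → (23, 19)) = C(32, 20) · C(10, 3) = 225792840 · 120 = 27095140800. Avoidance count = 446775310800 − 27095140800 = 419680170000.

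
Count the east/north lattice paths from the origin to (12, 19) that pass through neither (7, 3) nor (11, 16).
Number of paths = 87669465

Inclusion–exclusion. Total paths: C(31, 12) = 141120525. Through P₁: C(10, 7)·C(21, 5) = 2441880. Through P₂: C(27, 11)·C(4, 1) = 52151580. Since P₁ is strictly southwest of P₂, a monotone path through both must visit P₁ then P₂; paths through both = C(10, 7)·C(17, 4)·C(4, 1) = 1142400. Avoid both = 141120525 − 2441880 − 52151580 + 1142400 = 87669465.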